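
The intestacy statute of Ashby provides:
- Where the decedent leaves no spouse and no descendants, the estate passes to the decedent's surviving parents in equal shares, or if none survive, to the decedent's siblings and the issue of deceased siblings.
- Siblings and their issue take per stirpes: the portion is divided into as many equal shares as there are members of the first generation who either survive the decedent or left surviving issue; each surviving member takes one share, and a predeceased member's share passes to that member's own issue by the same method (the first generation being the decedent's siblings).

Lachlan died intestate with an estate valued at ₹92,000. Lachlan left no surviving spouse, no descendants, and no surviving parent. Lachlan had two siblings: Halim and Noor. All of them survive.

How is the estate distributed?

The entire ₹92,000 passes to the siblings and their issue.
That amount (₹92,000) is divided into 2 shares of ₹46,000: Halim and Noor each take ₹46,000.

Halim: ₹46,000; Noor: ₹46,000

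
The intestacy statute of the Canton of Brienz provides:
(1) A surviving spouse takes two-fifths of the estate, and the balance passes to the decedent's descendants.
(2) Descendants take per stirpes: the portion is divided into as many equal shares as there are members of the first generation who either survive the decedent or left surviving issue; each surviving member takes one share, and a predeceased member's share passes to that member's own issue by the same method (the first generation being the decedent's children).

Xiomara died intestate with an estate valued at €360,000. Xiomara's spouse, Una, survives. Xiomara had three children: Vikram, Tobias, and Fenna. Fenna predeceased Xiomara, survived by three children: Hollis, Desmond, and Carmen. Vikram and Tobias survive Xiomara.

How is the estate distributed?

Una takes two-fifths of €360,000 = €144,000. The remaining €216,000 passes to the descendants.
The descendants' portion (€216,000) is divided into 3 shares of €72,000: Vikram and Tobias each take €72,000; Fenna's €72,000 share passes to Fenna's issue.
Fenna's share (€72,000) is divided into 3 shares of €24,000: Hollis, Desmond, and Carmen each take €24,000.

Una: €144,000; Vikram: €72,000; Tobias: €72,000; Hollis: €24,000; Desmond: €24,000; Carmen: €24,000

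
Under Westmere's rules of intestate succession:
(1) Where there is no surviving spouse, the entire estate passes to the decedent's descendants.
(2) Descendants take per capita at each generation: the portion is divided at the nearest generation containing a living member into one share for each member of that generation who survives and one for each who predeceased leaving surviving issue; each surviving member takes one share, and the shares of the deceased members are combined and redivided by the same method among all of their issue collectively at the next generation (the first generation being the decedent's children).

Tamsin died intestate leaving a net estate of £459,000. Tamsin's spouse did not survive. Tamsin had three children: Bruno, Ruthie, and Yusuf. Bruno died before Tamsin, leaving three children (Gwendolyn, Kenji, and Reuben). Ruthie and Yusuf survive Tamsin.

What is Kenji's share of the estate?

The entire £459,000 passes to the descendants.
That amount (£459,000) is divided at the children's generation into 3 shares of £153,000. Ruthie and Yusuf each take £153,000. The remaining share for the deceased Bruno (£153,000) is carried to the next generation.
That pool (£153,000) is divided at the grandchildren's generation equally among Gwendolyn, Kenji, and Reuben: £51,000 each.

Kenji receives £51,000.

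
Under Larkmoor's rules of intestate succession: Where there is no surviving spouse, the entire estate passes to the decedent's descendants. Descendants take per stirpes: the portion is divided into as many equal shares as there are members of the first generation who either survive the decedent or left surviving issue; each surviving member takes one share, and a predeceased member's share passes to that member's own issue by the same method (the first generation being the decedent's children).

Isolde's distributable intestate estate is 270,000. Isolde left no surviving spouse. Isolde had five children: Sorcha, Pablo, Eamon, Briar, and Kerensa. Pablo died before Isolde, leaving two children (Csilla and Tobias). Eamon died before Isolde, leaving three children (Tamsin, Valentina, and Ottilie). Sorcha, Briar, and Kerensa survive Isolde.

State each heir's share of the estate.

Sorcha: 54,000; Csilla: 27,000; Tobias: 27,000; Tamsin: 18,000; Valentina: 18,000; Ottilie: 18,000; Briar: 54,000; Kerensa: 54,000

The entire 270,000 passes to the descendants.
That amount (270,000) is divided into 5 shares of 54,000: Sorcha, Briar, and Kerensa each take 54,000; Pablo's 54,000 share passes to Pablo's issue; Eamon's 54,000 share passes to Eamon's issue.
Pablo's share (54,000) is divided into 2 shares of 27,000: Csilla and Tobias each take 27,000.
Eamon's share (54,000) is divided into 3 shares of 18,000: Tamsin, Valentina, and Ottilie each take 18,000.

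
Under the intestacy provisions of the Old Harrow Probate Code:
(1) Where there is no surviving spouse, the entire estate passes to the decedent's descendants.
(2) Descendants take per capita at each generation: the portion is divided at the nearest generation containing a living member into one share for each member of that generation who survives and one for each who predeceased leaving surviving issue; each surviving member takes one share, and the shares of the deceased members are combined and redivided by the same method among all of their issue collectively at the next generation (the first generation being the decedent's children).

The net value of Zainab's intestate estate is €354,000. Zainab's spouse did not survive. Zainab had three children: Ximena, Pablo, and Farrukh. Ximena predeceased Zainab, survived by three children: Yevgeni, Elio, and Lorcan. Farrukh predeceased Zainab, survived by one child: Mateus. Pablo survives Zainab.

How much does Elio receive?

Elio receives €59,000.

The entire €354,000 passes to the descendants.
That amount (€354,000) is divided at the children's generation into 3 shares of €118,000. Pablo takes €118,000. The 2 shares of the deceased (Ximena and Farrukh) are combined into a pool of €236,000.
That pool (€236,000) is divided at the grandchildren's generation equally among Yevgeni, Elio, Lorcan, and Mateus: €59,000 each.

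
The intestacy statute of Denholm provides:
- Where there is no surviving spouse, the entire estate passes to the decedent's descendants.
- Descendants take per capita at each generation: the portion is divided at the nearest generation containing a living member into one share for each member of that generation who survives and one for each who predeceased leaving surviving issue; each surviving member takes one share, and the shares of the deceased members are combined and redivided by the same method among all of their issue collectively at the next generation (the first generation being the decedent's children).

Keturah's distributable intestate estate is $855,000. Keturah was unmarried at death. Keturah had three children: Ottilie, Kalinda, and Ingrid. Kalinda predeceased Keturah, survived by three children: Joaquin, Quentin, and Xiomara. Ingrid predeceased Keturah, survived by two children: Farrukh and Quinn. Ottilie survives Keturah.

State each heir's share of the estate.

The entire $855,000 passes to the descendants.
That amount ($855,000) is divided at the children's generation into 3 shares of $285,000. Ottilie takes $285,000. The 2 shares of the deceased (Kalinda and Ingrid) are combined into a pool of $570,000.
That pool ($570,000) is divided at the grandchildren's generation equally among Joaquin, Quentin, Xiomara, Farrukh, and Quinn: $114,000 each.

Ottilie: $285,000; Joaquin: $114,000; Quentin: $114,000; Xiomara: $114,000; Farrukh: $114,000; Quinn: $114,000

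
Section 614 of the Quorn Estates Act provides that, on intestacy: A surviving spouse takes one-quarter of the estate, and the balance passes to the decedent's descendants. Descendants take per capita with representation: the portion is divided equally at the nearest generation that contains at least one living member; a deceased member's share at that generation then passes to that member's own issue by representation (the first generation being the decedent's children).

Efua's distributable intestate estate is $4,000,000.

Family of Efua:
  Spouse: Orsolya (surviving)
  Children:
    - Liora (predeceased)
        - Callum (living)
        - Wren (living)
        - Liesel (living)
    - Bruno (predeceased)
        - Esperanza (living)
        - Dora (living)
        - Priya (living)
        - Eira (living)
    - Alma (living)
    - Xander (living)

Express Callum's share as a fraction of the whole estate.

Orsolya takes one-quarter of $4,000,000 = $1,000,000. The remaining $3,000,000 passes to the descendants.
The descendants' portion ($3,000,000) is divided into 4 shares of $750,000: Alma and Xander each take $750,000; Liora's $750,000 share passes to Liora's issue; Bruno's $750,000 share passes to Bruno's issue.
Liora's share ($750,000) is divided into 3 shares of $250,000: Callum, Wren, and Liesel each take $250,000.
Bruno's share ($750,000) is divided into 4 shares of $187,500: Esperanza, Dora, Priya, and Eira each take $187,500.

Callum receives 1/16 of the estate.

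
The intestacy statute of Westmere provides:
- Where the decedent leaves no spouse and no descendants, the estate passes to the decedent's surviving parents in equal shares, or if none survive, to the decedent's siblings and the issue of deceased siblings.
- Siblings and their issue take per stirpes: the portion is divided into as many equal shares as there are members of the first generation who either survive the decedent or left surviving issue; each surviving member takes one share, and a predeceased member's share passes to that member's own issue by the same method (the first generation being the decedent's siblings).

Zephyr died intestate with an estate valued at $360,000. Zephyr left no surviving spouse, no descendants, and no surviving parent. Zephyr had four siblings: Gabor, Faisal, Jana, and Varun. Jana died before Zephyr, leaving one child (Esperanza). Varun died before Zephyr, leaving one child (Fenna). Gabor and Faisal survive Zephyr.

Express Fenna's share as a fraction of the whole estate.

The entire $360,000 passes to the siblings and their issue.
That amount ($360,000) is divided into 4 shares of $90,000: Gabor and Faisal each take $90,000; Jana's $90,000 share passes to Jana's issue; Varun's $90,000 share passes to Varun's issue.
Jana's share ($90,000) passes entirely to Esperanza.
Varun's share ($90,000) passes entirely to Fenna.

Fenna receives 1/4 of the estate.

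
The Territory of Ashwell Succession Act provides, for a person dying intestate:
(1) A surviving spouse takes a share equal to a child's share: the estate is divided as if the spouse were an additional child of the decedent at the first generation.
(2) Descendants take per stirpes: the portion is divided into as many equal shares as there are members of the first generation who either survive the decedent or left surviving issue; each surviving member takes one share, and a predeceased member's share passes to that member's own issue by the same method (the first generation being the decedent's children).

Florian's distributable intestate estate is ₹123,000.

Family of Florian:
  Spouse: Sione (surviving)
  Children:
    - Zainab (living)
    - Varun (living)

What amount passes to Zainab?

The spouse counts as an additional share at the children's level, so there are 3 primary shares of ₹41,000. Sione takes one such share (₹41,000).
The children's combined portion (₹82,000) is divided into 2 shares of ₹41,000: Zainab and Varun each take ₹41,000.

Zainab receives ₹41,000.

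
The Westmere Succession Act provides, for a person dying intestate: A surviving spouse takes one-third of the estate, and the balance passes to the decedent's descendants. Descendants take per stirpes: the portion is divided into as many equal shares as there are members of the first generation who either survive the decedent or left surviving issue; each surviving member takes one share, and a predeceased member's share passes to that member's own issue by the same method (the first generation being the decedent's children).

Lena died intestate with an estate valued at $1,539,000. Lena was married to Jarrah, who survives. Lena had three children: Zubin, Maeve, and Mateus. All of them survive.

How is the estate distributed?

Jarrah: $513,000; Zubin: $342,000; Maeve: $342,000; Mateus: $342,000

Jarrah takes one-third of $1,539,000 = $513,000. The remaining $1,026,000 passes to the descendants.
The descendants' portion ($1,026,000) is divided into 3 shares of $342,000: Zubin, Maeve, and Mateus each take $342,000.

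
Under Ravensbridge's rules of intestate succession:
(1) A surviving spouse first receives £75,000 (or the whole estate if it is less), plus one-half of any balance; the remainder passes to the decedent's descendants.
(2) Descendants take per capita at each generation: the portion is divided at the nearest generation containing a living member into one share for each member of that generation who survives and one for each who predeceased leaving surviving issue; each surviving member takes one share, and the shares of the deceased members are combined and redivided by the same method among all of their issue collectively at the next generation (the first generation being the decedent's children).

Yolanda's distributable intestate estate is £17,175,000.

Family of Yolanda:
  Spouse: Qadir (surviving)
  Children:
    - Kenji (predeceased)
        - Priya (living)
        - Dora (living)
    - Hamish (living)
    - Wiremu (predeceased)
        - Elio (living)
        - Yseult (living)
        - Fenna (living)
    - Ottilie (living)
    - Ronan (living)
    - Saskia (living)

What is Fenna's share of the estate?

Fenna receives £570,000.

Qadir first takes £75,000, leaving a balance of £17,100,000. Qadir then takes one-half of the balance (£8,550,000), for a total of £8,625,000. The remaining £8,550,000 passes to the descendants.
The descendants' portion (£8,550,000) is divided at the children's generation into 6 shares of £1,425,000. Hamish, Ottilie, Ronan, and Saskia each take £1,425,000. The 2 shares of the deceased (Kenji and Wiremu) are combined into a pool of £2,850,000.
That pool (£2,850,000) is divided at the grandchildren's generation equally among Priya, Dora, Elio, Yseult, and Fenna: £570,000 each.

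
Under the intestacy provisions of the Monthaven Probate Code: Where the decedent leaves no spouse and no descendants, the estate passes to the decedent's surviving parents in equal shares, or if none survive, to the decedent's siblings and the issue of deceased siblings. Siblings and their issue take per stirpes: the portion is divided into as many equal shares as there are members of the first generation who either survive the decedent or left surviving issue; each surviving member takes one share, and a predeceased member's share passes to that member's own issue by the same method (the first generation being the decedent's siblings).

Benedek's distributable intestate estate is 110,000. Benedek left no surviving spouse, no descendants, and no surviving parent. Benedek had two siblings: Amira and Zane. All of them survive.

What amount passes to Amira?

The entire 110,000 passes to the siblings and their issue.
That amount (110,000) is divided into 2 shares of 55,000: Amira and Zane each take 55,000.

Amira receives 55,000.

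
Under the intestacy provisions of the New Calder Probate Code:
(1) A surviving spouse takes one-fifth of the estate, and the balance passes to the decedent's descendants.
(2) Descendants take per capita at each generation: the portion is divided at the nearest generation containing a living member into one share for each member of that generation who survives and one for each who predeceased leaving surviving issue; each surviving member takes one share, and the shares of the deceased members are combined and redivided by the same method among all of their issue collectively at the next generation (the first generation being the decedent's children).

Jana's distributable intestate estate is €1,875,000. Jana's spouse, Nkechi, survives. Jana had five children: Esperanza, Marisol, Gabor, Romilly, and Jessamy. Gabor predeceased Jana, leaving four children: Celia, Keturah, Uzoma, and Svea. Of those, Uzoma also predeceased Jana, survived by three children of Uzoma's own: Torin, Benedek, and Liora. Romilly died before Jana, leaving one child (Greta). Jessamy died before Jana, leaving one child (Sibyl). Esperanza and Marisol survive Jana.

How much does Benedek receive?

Nkechi takes one-fifth of €1,875,000 = €375,000. The remaining €1,500,000 passes to the descendants.
The descendants' portion (€1,500,000) is divided at the children's generation into 5 shares of €300,000. Esperanza and Marisol each take €300,000. The 3 shares of the deceased (Gabor, Romilly, and Jessamy) are combined into a pool of €900,000.
That pool (€900,000) is divided at the grandchildren's generation into 6 shares of €150,000. Celia, Keturah, Svea, Greta, and Sibyl each take €150,000. The remaining share for the deceased Uzoma (€150,000) is carried to the next generation.
That pool (€150,000) is divided at the great-grandchildren's generation equally among Torin, Benedek, and Liora: €50,000 each.

Benedek receives €50,000.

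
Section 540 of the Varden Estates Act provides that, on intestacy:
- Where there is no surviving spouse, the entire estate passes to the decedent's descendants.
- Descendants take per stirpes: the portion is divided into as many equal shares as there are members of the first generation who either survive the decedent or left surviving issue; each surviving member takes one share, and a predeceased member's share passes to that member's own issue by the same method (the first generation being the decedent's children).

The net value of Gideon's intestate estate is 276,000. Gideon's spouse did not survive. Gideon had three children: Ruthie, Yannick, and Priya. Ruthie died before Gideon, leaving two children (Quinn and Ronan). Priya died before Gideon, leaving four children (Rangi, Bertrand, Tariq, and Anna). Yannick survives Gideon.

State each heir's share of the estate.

Quinn: 46,000; Ronan: 46,000; Yannick: 92,000; Rangi: 23,000; Bertrand: 23,000; Tariq: 23,000; Anna: 23,000

The entire 276,000 passes to the descendants.
That amount (276,000) is divided into 3 shares of 92,000: Yannick takes 92,000; Ruthie's 92,000 share passes to Ruthie's issue; Priya's 92,000 share passes to Priya's issue.
Ruthie's share (92,000) is divided into 2 shares of 46,000: Quinn and Ronan each take 46,000.
Priya's share (92,000) is divided into 4 shares of 23,000: Rangi, Bertrand, Tariq, and Anna each take 23,000.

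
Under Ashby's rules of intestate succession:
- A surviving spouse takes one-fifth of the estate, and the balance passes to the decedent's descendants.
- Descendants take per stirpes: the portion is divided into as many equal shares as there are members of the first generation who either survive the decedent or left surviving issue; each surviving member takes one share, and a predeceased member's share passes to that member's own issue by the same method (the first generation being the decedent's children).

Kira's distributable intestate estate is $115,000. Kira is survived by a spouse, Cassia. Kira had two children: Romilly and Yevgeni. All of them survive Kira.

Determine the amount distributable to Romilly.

Romilly receives $46,000.

Cassia takes one-fifth of $115,000 = $23,000. The remaining $92,000 passes to the descendants.
The descendants' portion ($92,000) is divided into 2 shares of $46,000: Romilly and Yevgeni each take $46,000.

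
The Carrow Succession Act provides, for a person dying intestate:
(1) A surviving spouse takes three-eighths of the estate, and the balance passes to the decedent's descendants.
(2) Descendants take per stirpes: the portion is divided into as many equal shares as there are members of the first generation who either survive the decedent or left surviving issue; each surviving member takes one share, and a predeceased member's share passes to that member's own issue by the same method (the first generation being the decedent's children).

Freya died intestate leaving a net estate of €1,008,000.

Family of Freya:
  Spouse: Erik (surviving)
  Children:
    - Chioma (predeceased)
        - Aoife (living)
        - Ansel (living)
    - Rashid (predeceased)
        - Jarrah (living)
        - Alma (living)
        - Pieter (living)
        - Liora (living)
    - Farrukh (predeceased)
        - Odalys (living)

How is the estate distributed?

Erik: €378,000; Aoife: €105,000; Ansel: €105,000; Jarrah: €52,500; Alma: €52,500; Pieter: €52,500; Liora: €52,500; Odalys: €210,000

Erik takes three-eighths of €1,008,000 = €378,000. The remaining €630,000 passes to the descendants.
The descendants' portion (€630,000) is divided into 3 shares of €210,000: Chioma's €210,000 share passes to Chioma's issue; Rashid's €210,000 share passes to Rashid's issue; Farrukh's €210,000 share passes to Farrukh's issue.
Chioma's share (€210,000) is divided into 2 shares of €105,000: Aoife and Ansel each take €105,000.
Rashid's share (€210,000) is divided into 4 shares of €52,500: Jarrah, Alma, Pieter, and Liora each take €52,500.
Farrukh's share (€210,000) passes entirely to Odalys.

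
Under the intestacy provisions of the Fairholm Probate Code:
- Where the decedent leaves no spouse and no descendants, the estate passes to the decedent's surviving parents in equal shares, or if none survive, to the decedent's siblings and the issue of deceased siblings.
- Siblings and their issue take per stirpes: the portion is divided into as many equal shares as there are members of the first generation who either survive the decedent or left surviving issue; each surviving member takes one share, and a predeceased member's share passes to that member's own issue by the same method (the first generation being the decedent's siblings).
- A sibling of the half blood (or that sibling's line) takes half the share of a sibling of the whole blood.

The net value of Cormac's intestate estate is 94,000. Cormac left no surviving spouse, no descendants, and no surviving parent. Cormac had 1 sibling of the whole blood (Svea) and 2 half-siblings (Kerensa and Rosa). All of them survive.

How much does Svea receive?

Svea receives 47,000.

The entire 94,000 passes to the siblings and their issue.
Counting each half-blood sibling's line as half a unit, there are 2 units in 94,000, so one unit is 47,000. Whole-blood lines (Svea) take 47,000 each; half-blood lines (Kerensa and Rosa) take 23,500 each.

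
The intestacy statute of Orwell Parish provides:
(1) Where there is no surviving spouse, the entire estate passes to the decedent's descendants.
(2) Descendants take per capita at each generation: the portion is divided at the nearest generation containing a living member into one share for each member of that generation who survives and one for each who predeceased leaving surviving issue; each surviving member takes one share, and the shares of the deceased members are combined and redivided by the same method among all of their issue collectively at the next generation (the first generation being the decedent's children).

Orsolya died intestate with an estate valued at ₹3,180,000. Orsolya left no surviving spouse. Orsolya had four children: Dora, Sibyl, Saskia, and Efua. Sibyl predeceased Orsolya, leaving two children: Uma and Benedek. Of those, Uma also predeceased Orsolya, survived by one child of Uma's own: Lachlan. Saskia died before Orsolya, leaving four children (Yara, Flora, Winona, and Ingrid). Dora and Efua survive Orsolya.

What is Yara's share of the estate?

The entire ₹3,180,000 passes to the descendants.
That amount (₹3,180,000) is divided at the children's generation into 4 shares of ₹795,000. Dora and Efua each take ₹795,000. The 2 shares of the deceased (Sibyl and Saskia) are combined into a pool of ₹1,590,000.
That pool (₹1,590,000) is divided at the grandchildren's generation into 6 shares of ₹265,000. Benedek, Yara, Flora, Winona, and Ingrid each take ₹265,000. The remaining share for the deceased Uma (₹265,000) is carried to the next generation.
That pool (₹265,000) passes entirely to Lachlan, the sole taker at the great-grandchildren's generation.

Yara receives ₹265,000.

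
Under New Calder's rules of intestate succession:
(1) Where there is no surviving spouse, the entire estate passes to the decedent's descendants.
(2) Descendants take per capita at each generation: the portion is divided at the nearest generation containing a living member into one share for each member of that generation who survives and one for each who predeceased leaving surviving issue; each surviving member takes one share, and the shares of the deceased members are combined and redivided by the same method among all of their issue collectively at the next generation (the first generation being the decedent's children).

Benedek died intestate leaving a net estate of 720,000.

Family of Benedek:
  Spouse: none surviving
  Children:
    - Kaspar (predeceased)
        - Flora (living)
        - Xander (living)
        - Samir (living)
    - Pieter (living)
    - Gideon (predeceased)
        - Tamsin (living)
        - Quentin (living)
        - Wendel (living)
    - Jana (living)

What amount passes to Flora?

Flora receives 60,000.

The entire 720,000 passes to the descendants.
That amount (720,000) is divided at the children's generation into 4 shares of 180,000. Pieter and Jana each take 180,000. The 2 shares of the deceased (Kaspar and Gideon) are combined into a pool of 360,000.
That pool (360,000) is divided at the grandchildren's generation equally among Flora, Xander, Samir, Tamsin, Quentin, and Wendel: 60,000 each.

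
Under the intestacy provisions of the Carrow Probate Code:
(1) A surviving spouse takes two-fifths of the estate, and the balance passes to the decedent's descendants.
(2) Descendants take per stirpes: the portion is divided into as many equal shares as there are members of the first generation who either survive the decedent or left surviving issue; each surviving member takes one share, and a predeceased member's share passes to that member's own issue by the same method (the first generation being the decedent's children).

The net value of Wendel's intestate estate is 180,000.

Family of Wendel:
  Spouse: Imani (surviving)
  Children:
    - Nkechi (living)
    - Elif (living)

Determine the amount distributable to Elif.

Elif receives 54,000.

Imani takes two-fifths of 180,000 = 72,000. The remaining 108,000 passes to the descendants.
The descendants' portion (108,000) is divided into 2 shares of 54,000: Nkechi and Elif each take 54,000.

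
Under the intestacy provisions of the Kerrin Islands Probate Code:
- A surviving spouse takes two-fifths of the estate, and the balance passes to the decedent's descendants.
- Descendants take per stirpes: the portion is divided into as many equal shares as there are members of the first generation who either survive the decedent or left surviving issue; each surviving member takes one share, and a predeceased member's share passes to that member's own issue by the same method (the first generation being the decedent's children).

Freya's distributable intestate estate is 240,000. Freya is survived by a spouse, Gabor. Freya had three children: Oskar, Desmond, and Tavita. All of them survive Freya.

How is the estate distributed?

Gabor takes two-fifths of 240,000 = 96,000. The remaining 144,000 passes to the descendants.
The descendants' portion (144,000) is divided into 3 shares of 48,000: Oskar, Desmond, and Tavita each take 48,000.

Gabor: 96,000; Oskar: 48,000; Desmond: 48,000; Tavita: 48,000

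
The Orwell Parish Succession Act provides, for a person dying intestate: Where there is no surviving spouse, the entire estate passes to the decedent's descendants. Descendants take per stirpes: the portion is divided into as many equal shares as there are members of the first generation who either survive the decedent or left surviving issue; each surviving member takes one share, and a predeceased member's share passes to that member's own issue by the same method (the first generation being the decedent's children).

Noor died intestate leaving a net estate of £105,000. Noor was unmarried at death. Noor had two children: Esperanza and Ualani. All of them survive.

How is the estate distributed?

Esperanza: £52,500; Ualani: £52,500

The entire £105,000 passes to the descendants.
That amount (£105,000) is divided into 2 shares of £52,500: Esperanza and Ualani each take £52,500.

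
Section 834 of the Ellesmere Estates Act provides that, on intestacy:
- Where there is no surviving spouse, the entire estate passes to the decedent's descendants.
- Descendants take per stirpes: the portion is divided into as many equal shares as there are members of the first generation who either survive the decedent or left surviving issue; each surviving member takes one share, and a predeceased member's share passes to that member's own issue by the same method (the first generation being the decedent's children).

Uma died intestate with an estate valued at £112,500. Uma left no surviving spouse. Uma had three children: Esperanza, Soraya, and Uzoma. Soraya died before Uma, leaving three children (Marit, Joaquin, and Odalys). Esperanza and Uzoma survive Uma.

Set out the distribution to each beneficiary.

The entire £112,500 passes to the descendants.
That amount (£112,500) is divided into 3 shares of £37,500: Esperanza and Uzoma each take £37,500; Soraya's £37,500 share passes to Soraya's issue.
Soraya's share (£37,500) is divided into 3 shares of £12,500: Marit, Joaquin, and Odalys each take £12,500.

Esperanza: £37,500; Marit: £12,500; Joaquin: £12,500; Odalys: £12,500; Uzoma: £37,500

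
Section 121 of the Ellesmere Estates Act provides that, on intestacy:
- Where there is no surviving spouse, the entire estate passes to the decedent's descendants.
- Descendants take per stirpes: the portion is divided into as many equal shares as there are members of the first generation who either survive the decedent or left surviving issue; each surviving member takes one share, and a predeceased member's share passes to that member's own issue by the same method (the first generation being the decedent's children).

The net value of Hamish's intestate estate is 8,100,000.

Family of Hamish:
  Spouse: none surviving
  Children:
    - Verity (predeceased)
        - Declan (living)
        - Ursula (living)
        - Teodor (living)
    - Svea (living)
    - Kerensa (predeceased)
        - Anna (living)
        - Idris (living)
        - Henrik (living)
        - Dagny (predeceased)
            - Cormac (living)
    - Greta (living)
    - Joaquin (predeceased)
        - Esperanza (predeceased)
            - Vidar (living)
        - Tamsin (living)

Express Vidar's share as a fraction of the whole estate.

The entire 8,100,000 passes to the descendants.
That amount (8,100,000) is divided into 5 shares of 1,620,000: Svea and Greta each take 1,620,000; Verity's 1,620,000 share passes to Verity's issue; Kerensa's 1,620,000 share passes to Kerensa's issue; Joaquin's 1,620,000 share passes to Joaquin's issue.
Verity's share (1,620,000) is divided into 3 shares of 540,000: Declan, Ursula, and Teodor each take 540,000.
Kerensa's share (1,620,000) is divided into 4 shares of 405,000: Anna, Idris, and Henrik each take 405,000; Dagny's 405,000 share passes to Dagny's issue.
Dagny's share (405,000) passes entirely to Cormac.
Joaquin's share (1,620,000) is divided into 2 shares of 810,000: Tamsin takes 810,000; Esperanza's 810,000 share passes to Esperanza's issue.
Esperanza's share (810,000) passes entirely to Vidar.

Vidar receives 1/10 of the estate.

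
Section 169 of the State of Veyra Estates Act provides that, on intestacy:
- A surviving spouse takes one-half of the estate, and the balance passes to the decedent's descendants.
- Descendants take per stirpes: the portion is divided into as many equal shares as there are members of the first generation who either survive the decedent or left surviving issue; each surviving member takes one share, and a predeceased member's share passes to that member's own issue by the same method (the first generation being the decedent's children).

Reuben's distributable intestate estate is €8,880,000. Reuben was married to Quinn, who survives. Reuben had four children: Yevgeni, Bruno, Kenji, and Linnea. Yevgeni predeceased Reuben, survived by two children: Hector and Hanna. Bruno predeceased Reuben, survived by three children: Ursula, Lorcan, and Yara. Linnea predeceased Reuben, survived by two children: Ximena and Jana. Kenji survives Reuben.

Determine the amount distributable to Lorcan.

Quinn takes one-half of €8,880,000 = €4,440,000. The remaining €4,440,000 passes to the descendants.
The descendants' portion (€4,440,000) is divided into 4 shares of €1,110,000: Kenji takes €1,110,000; Yevgeni's €1,110,000 share passes to Yevgeni's issue; Bruno's €1,110,000 share passes to Bruno's issue; Linnea's €1,110,000 share passes to Linnea's issue.
Yevgeni's share (€1,110,000) is divided into 2 shares of €555,000: Hector and Hanna each take €555,000.
Bruno's share (€1,110,000) is divided into 3 shares of €370,000: Ursula, Lorcan, and Yara each take €370,000.
Linnea's share (€1,110,000) is divided into 2 shares of €555,000: Ximena and Jana each take €555,000.

Lorcan receives €370,000.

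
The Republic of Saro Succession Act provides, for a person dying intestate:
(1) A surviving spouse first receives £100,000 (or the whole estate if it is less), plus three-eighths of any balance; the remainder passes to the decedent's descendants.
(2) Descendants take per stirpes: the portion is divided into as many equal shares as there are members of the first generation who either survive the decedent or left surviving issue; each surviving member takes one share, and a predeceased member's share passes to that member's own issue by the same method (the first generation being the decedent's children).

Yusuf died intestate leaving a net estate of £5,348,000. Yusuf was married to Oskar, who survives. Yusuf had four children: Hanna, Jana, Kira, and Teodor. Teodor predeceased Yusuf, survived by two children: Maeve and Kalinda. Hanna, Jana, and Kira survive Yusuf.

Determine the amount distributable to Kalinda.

Kalinda receives £410,000.

Oskar first takes £100,000, leaving a balance of £5,248,000. Oskar then takes three-eighths of the balance (£1,968,000), for a total of £2,068,000. The remaining £3,280,000 passes to the descendants.
The descendants' portion (£3,280,000) is divided into 4 shares of £820,000: Hanna, Jana, and Kira each take £820,000; Teodor's £820,000 share passes to Teodor's issue.
Teodor's share (£820,000) is divided into 2 shares of £410,000: Maeve and Kalinda each take £410,000.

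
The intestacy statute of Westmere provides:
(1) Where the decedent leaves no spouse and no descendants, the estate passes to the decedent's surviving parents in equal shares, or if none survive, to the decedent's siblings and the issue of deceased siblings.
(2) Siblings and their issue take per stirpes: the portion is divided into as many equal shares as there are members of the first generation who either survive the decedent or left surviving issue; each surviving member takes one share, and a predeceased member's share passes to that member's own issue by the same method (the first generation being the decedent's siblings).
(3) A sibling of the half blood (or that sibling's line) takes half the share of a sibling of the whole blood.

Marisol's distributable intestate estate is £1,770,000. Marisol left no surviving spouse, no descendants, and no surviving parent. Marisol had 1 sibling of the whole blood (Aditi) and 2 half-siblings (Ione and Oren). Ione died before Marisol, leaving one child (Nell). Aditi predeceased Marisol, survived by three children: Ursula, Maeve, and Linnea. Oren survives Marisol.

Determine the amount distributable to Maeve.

Maeve receives £295,000.

The entire £1,770,000 passes to the siblings and their issue.
Counting each half-blood sibling's line as half a unit, there are 2 units in £1,770,000, so one unit is £885,000. Whole-blood lines (Aditi) take £885,000 each; half-blood lines (Ione and Oren) take £442,500 each.
Ione's share (£442,500) passes entirely to Nell.
Aditi's share (£885,000) is divided into 3 shares of £295,000: Ursula, Maeve, and Linnea each take £295,000.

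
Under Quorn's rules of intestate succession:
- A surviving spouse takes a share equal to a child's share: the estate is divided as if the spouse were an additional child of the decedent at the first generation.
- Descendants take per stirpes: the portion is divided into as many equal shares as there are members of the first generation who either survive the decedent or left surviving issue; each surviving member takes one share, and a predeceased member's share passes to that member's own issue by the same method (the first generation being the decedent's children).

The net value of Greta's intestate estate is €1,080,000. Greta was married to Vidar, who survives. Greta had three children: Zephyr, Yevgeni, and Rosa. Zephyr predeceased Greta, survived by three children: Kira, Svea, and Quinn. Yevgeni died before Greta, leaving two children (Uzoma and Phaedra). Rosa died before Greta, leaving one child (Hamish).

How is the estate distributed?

The spouse counts as an additional share at the children's level, so there are 4 primary shares of €270,000. Vidar takes one such share (€270,000).
The children's combined portion (€810,000) is divided into 3 shares of €270,000: Zephyr's €270,000 share passes to Zephyr's issue; Yevgeni's €270,000 share passes to Yevgeni's issue; Rosa's €270,000 share passes to Rosa's issue.
Zephyr's share (€270,000) is divided into 3 shares of €90,000: Kira, Svea, and Quinn each take €90,000.
Yevgeni's share (€270,000) is divided into 2 shares of €135,000: Uzoma and Phaedra each take €135,000.
Rosa's share (€270,000) passes entirely to Hamish.

Vidar: €270,000; Kira: €90,000; Svea: €90,000; Quinn: €90,000; Uzoma: €135,000; Phaedra: €135,000; Hamish: €270,000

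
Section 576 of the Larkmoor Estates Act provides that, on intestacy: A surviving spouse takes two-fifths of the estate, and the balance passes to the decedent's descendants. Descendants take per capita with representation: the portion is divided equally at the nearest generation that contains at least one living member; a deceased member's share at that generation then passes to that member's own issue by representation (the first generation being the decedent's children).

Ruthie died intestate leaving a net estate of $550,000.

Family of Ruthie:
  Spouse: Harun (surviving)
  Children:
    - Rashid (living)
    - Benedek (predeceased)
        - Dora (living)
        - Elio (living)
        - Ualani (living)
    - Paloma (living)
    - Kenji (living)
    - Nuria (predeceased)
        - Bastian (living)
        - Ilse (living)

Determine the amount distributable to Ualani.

Harun takes two-fifths of $550,000 = $220,000. The remaining $330,000 passes to the descendants.
The descendants' portion ($330,000) is divided into 5 shares of $66,000: Rashid, Paloma, and Kenji each take $66,000; Benedek's $66,000 share passes to Benedek's issue; Nuria's $66,000 share passes to Nuria's issue.
Benedek's share ($66,000) is divided into 3 shares of $22,000: Dora, Elio, and Ualani each take $22,000.
Nuria's share ($66,000) is divided into 2 shares of $33,000: Bastian and Ilse each take $33,000.

Ualani receives $22,000.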